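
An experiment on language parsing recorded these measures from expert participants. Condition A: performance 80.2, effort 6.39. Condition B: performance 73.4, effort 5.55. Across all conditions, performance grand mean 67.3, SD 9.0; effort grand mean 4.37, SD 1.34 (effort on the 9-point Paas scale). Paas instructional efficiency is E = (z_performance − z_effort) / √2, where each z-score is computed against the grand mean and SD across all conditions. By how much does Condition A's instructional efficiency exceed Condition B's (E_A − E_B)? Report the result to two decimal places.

Condition A: z_P = (80.2 − 67.3)/9.0 = 1.4333; z_E = (6.39 − 4.37)/1.34 = 1.5075; E_A = (1.4333 − 1.5075)/√2 = -0.0525.
Condition B: z_P = (73.4 − 67.3)/9.0 = 0.6778; z_E = (5.55 − 4.37)/1.34 = 0.8806; E_B = (0.6778 − 0.8806)/√2 = -0.1434.
E_A − E_B = -0.0525 − (-0.1434) = 0.0909 ≈ 0.09.

0.09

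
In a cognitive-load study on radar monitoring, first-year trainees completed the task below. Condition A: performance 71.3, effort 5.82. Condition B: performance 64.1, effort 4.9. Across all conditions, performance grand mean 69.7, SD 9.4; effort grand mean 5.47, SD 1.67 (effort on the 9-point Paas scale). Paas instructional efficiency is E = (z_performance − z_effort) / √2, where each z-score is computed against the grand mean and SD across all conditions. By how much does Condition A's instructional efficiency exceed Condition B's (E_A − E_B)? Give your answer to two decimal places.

0.15

Condition A: z_P = (71.3 − 69.7)/9.4 = 0.1702; z_E = (5.82 − 5.47)/1.67 = 0.2096; E_A = (0.1702 − 0.2096)/√2 = -0.0279.
Condition B: z_P = (64.1 − 69.7)/9.4 = -0.5957; z_E = (4.9 − 5.47)/1.67 = -0.3413; E_B = (-0.5957 − (-0.3413))/√2 = -0.1799.
E_A − E_B = -0.0279 − (-0.1799) = 0.1520 ≈ 0.15.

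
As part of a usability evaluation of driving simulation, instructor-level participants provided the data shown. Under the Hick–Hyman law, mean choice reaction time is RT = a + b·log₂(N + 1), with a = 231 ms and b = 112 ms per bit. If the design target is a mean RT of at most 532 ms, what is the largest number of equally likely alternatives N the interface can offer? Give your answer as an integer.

Set 231 + 112·log₂(N + 1) ≤ 532.
log₂(N + 1) ≤ (532 − 231) / 112 = 2.6875.
N + 1 ≤ 2^2.6875 = 6.4420.
N ≤ 5.4420, so the largest integer N is 5.

5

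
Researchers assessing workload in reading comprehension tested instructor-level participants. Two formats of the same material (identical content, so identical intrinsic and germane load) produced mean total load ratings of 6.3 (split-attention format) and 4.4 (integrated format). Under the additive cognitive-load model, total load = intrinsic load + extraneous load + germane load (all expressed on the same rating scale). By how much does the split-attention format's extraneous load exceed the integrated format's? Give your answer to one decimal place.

1.9

Intrinsic and germane load are equal across formats, so the difference in total load equals the difference in extraneous load.
Extraneous-load difference = 6.3 − 4.4 = 1.9.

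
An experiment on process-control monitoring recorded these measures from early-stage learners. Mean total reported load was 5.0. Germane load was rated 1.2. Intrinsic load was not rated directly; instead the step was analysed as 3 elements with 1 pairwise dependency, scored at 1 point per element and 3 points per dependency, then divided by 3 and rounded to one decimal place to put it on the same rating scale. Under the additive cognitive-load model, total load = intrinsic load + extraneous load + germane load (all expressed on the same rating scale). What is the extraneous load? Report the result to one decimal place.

1.8

Intrinsic (element-interactivity): (3 × 1 + 1 × 3) / 3 = 6 / 3 = 2.0000 → 2.0.
extraneous load = total − intrinsic − germane
             = 5.0 − 2.0 − 1.2 = 1.8.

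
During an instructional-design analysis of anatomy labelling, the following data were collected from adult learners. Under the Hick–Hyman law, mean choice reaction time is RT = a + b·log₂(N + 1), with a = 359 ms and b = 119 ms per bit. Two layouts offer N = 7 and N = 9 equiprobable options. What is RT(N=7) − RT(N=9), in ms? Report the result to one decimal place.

-38.3

RT(7) = 359 + 119·log₂(8) = 359 + 119·3.0000 = 716.0000 ms.
RT(9) = 359 + 119·log₂(10) = 359 + 119·3.3219 = 754.3061 ms.
Difference = 716.0000 − 754.3061 = -38.3061 ≈ -38.3 ms.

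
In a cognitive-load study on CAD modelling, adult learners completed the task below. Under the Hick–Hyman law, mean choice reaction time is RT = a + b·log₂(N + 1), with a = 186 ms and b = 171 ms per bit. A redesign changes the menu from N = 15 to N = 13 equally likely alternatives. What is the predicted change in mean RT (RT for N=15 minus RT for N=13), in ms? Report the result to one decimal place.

32.9

RT(15) = 186 + 171·log₂(16) = 186 + 171·4.0000 = 870.0000 ms.
RT(13) = 186 + 171·log₂(14) = 186 + 171·3.8074 = 837.0654 ms.
Difference = 870.0000 − 837.0654 = 32.9346 ≈ 32.9 ms.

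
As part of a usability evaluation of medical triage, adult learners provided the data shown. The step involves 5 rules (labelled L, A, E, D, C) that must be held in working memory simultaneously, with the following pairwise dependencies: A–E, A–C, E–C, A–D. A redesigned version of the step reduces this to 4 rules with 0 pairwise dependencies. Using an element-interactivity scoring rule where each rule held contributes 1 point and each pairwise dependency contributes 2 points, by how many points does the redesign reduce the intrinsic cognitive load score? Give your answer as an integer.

9

Original: 5 × 1 + 4 × 2 = 5 + 8 = 13.
Redesigned: 4 × 1 + 0 × 2 = 4 + 0 = 4.
Reduction = 13 − 4 = 9.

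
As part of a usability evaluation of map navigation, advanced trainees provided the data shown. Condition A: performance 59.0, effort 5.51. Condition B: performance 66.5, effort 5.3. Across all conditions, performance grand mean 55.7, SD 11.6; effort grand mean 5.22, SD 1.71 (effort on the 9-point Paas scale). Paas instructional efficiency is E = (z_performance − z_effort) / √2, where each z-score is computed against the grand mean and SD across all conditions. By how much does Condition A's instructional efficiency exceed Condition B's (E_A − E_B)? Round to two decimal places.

Condition A: z_P = (59.0 − 55.7)/11.6 = 0.2845; z_E = (5.51 − 5.22)/1.71 = 0.1696; E_A = (0.2845 − 0.1696)/√2 = 0.0812.
Condition B: z_P = (66.5 − 55.7)/11.6 = 0.9310; z_E = (5.3 − 5.22)/1.71 = 0.0468; E_B = (0.9310 − 0.0468)/√2 = 0.6252.
E_A − E_B = 0.0812 − 0.6252 = -0.5440 ≈ -0.54.

-0.54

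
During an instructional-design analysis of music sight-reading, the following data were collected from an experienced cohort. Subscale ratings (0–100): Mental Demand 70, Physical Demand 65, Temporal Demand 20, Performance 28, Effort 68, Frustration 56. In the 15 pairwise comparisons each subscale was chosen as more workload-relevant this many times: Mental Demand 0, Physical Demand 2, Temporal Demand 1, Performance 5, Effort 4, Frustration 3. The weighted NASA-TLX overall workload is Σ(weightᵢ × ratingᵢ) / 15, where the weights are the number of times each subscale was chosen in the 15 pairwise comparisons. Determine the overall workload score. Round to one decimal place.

The tallies are the weights (they sum to 15).
Weighted sum = 0·70 + 2·65 + 1·20 + 5·28 + 4·68 + 3·56
            = 0 + 130 + 20 + 140 + 272 + 168 = 730.
Overall workload = 730 / 15 = 48.6667 ≈ 48.7.

48.7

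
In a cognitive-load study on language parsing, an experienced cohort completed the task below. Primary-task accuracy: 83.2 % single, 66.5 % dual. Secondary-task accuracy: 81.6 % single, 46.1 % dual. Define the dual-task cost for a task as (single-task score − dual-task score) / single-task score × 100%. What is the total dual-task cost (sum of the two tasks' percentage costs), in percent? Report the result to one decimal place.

Primary cost = (83.2 − 66.5) / 83.2 × 100% = 20.0721%.
Secondary cost = (81.6 − 46.1) / 81.6 × 100% = 43.5049%.
Total = 20.0721% + 43.5049% = 63.5770% ≈ 63.6%.

63.6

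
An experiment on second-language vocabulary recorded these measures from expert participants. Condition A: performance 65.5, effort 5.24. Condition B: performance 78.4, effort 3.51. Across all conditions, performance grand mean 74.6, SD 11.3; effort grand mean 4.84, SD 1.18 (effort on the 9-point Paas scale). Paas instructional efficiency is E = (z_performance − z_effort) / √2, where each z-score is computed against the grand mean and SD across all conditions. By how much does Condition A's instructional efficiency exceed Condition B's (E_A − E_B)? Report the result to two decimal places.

-1.84

Condition A: z_P = (65.5 − 74.6)/11.3 = -0.8053; z_E = (5.24 − 4.84)/1.18 = 0.3390; E_A = (-0.8053 − 0.3390)/√2 = -0.8091.
Condition B: z_P = (78.4 − 74.6)/11.3 = 0.3363; z_E = (3.51 − 4.84)/1.18 = -1.1271; E_B = (0.3363 − (-1.1271))/√2 = 1.0348.
E_A − E_B = -0.8091 − 1.0348 = -1.8439 ≈ -1.84.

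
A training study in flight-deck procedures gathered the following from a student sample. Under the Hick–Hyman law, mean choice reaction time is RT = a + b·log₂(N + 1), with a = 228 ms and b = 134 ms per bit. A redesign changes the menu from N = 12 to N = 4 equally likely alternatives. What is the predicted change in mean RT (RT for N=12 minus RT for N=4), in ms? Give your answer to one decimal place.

184.7

RT(12) = 228 + 134·log₂(13) = 228 + 134·3.7004 = 723.8536 ms.
RT(4) = 228 + 134·log₂(5) = 228 + 134·2.3219 = 539.1346 ms.
Difference = 723.8536 − 539.1346 = 184.7190 ≈ 184.7 ms.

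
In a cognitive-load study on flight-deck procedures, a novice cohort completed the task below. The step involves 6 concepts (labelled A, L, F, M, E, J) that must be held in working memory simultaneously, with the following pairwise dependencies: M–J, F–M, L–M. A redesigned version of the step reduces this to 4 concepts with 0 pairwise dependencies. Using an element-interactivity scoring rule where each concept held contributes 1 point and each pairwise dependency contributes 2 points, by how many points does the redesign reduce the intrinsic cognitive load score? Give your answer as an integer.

8

Original: 6 × 1 + 3 × 2 = 6 + 6 = 12.
Redesigned: 4 × 1 + 0 × 2 = 4 + 0 = 4.
Reduction = 12 − 4 = 8.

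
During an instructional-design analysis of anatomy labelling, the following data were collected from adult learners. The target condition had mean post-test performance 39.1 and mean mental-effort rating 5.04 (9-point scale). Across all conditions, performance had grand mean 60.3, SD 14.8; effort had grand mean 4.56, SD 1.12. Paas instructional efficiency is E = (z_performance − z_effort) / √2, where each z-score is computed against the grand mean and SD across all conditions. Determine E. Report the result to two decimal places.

z_performance = (39.1 − 60.3) / 14.8 = -21.2000 / 14.8 = -1.4324.
z_effort = (5.04 − 4.56) / 1.12 = 0.4800 / 1.12 = 0.4286.
z_P − z_E = -1.4324 − 0.4286 = -1.8610.
E = -1.8610 / √2 = -1.8610 / 1.41421 = -1.3159 ≈ -1.32.

-1.32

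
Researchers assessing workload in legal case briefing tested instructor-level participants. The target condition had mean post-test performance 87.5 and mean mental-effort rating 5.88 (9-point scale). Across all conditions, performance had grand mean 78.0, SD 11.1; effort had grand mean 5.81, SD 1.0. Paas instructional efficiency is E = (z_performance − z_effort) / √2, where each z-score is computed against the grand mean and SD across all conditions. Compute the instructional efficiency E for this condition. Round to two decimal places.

0.56

z_performance = (87.5 − 78.0) / 11.1 = 9.5000 / 11.1 = 0.8559.
z_effort = (5.88 − 5.81) / 1.0 = 0.0700 / 1.0 = 0.0700.
z_P − z_E = 0.8559 − 0.0700 = 0.7859.
E = 0.7859 / √2 = 0.7859 / 1.41421 = 0.5557 ≈ 0.56.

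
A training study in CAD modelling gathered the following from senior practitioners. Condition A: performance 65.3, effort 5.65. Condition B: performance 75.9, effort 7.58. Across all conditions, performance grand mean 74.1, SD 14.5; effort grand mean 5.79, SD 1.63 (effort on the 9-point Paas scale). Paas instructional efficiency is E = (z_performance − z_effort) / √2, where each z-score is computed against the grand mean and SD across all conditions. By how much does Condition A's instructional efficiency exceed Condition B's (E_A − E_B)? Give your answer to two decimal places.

0.32

Condition A: z_P = (65.3 − 74.1)/14.5 = -0.6069; z_E = (5.65 − 5.79)/1.63 = -0.0859; E_A = (-0.6069 − (-0.0859))/√2 = -0.3684.
Condition B: z_P = (75.9 − 74.1)/14.5 = 0.1241; z_E = (7.58 − 5.79)/1.63 = 1.0982; E_B = (0.1241 − 1.0982)/√2 = -0.6888.
E_A − E_B = -0.3684 − (-0.6888) = 0.3204 ≈ 0.32.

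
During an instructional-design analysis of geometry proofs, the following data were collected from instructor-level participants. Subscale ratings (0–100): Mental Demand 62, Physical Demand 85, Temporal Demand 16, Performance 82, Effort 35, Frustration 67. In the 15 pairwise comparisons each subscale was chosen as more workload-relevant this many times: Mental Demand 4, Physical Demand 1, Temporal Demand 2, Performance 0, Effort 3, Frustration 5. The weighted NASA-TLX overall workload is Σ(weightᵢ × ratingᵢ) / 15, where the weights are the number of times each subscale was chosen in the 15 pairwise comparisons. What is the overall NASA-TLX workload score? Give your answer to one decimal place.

The tallies are the weights (they sum to 15).
Weighted sum = 4·62 + 1·85 + 2·16 + 0·82 + 3·35 + 5·67
            = 248 + 85 + 32 + 0 + 105 + 335 = 805.
Overall workload = 805 / 15 = 53.6667 ≈ 53.7.

53.7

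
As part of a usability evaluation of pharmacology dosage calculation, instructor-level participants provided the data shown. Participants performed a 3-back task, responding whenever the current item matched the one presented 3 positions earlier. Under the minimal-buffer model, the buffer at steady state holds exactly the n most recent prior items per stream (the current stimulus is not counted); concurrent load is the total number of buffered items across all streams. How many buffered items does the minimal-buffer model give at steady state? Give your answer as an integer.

The buffer holds the 3 most recent prior items.
Steady-state concurrent load = 3 items.

3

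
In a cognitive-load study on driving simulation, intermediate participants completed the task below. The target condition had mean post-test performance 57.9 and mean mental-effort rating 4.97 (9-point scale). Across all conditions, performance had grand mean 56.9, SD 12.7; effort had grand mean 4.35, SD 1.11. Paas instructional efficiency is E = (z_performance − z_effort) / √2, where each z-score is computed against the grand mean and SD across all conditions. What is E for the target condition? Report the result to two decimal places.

z_performance = (57.9 − 56.9) / 12.7 = 1.0000 / 12.7 = 0.0787.
z_effort = (4.97 − 4.35) / 1.11 = 0.6200 / 1.11 = 0.5586.
z_P − z_E = 0.0787 − 0.5586 = -0.4799.
E = -0.4799 / √2 = -0.4799 / 1.41421 = -0.3393 ≈ -0.34.

-0.34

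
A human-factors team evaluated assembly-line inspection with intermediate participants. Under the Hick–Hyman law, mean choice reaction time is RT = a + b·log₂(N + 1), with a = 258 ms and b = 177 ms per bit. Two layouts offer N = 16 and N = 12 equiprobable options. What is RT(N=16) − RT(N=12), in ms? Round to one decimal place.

RT(16) = 258 + 177·log₂(17) = 258 + 177·4.0875 = 981.4875 ms.
RT(12) = 258 + 177·log₂(13) = 258 + 177·3.7004 = 912.9708 ms.
Difference = 981.4875 − 912.9708 = 68.5167 ≈ 68.5 ms.

68.5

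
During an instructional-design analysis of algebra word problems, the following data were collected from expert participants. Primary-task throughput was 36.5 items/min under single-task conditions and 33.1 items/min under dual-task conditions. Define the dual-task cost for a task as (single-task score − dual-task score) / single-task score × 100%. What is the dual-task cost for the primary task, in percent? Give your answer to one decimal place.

9.3

Cost = (36.5 − 33.1) / 36.5 × 100%
     = 3.4000 / 36.5 × 100% = 9.3151%.
≈ 9.3%.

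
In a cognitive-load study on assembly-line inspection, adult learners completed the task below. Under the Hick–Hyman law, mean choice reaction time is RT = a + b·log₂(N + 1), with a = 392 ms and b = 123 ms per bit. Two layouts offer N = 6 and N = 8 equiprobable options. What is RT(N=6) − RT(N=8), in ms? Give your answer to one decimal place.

-44.6

RT(6) = 392 + 123·log₂(7) = 392 + 123·2.8074 = 737.3102 ms.
RT(8) = 392 + 123·log₂(9) = 392 + 123·3.1699 = 781.8977 ms.
Difference = 737.3102 − 781.8977 = -44.5875 ≈ -44.6 ms.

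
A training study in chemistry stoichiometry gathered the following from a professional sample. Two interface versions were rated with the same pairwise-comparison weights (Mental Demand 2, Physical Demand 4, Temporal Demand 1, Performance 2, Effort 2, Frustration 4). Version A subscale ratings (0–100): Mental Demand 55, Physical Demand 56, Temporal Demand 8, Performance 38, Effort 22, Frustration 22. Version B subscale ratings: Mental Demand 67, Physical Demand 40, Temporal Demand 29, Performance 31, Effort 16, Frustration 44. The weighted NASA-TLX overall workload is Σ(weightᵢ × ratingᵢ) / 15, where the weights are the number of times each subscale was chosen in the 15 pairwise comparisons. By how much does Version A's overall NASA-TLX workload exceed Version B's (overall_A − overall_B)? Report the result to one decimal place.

-2.9

Version A weighted sum = 2·55 + 4·56 + 1·8 + 2·38 + 2·22 + 4·22 = 110 + 224 + 8 + 76 + 44 + 88 = 550; overall_A = 550/15 = 36.6667.
Version B weighted sum = 2·67 + 4·40 + 1·29 + 2·31 + 2·16 + 4·44 = 134 + 160 + 29 + 62 + 32 + 176 = 593; overall_B = 593/15 = 39.5333.
Difference = 36.6667 − 39.5333 = -2.8666 ≈ -2.9.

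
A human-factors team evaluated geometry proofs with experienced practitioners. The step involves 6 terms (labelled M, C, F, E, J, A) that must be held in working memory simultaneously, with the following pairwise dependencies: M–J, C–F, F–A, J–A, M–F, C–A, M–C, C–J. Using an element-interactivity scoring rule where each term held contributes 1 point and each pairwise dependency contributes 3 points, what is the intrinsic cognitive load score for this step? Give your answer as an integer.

30

Count of terms held simultaneously: 6.
Count of pairwise dependencies listed: 8.
Element contribution: 6 × 1 = 6.
Interaction contribution: 8 × 3 = 24.
Intrinsic load = 6 + 24 = 30.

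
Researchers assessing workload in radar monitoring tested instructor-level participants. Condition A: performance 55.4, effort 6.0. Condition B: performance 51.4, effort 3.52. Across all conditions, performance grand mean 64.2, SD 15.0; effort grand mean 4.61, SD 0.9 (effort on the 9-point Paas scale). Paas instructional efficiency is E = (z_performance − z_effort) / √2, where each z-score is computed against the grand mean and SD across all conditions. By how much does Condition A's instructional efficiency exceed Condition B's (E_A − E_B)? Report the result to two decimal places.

Condition A: z_P = (55.4 − 64.2)/15.0 = -0.5867; z_E = (6.0 − 4.61)/0.9 = 1.5444; E_A = (-0.5867 − 1.5444)/√2 = -1.5069.
Condition B: z_P = (51.4 − 64.2)/15.0 = -0.8533; z_E = (3.52 − 4.61)/0.9 = -1.2111; E_B = (-0.8533 − (-1.2111))/√2 = 0.2530.
E_A − E_B = -1.5069 − 0.2530 = -1.7599 ≈ -1.76.

-1.76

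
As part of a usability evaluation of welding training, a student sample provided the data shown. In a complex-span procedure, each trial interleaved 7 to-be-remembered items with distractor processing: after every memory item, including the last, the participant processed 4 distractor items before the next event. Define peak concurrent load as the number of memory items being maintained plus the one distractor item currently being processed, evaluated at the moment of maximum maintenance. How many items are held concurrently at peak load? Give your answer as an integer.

Maintenance is greatest during the distractor(s) after memory item 7: all 7 memory items are being held.
One distractor item is concurrently being processed.
Peak concurrent load = 7 + 1 = 8 items.

8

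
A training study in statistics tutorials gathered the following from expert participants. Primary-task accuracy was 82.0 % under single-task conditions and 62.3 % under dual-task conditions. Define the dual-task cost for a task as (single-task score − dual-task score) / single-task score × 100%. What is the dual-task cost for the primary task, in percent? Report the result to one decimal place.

24.0

Cost = (82.0 − 62.3) / 82.0 × 100%
     = 19.7000 / 82.0 × 100% = 24.0244%.
≈ 24.0%.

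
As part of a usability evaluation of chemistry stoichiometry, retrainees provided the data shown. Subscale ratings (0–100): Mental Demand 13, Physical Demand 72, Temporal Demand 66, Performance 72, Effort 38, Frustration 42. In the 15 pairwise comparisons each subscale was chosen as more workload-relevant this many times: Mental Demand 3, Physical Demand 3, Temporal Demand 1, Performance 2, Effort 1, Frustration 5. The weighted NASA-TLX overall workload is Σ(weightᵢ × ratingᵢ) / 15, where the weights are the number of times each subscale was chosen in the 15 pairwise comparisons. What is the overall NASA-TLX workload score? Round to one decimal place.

47.5

The tallies are the weights (they sum to 15).
Weighted sum = 3·13 + 3·72 + 1·66 + 2·72 + 1·38 + 5·42
            = 39 + 216 + 66 + 144 + 38 + 210 = 713.
Overall workload = 713 / 15 = 47.5333 ≈ 47.5.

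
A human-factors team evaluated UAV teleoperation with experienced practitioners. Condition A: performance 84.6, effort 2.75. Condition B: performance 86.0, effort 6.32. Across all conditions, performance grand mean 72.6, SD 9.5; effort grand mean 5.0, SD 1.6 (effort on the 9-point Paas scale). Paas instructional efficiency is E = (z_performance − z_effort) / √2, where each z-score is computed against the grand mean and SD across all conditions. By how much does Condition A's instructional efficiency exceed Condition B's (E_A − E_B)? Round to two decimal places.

1.47

Condition A: z_P = (84.6 − 72.6)/9.5 = 1.2632; z_E = (2.75 − 5.0)/1.6 = -1.4062; E_A = (1.2632 − (-1.4062))/√2 = 1.8876.
Condition B: z_P = (86.0 − 72.6)/9.5 = 1.4105; z_E = (6.32 − 5.0)/1.6 = 0.8250; E_B = (1.4105 − 0.8250)/√2 = 0.4140.
E_A − E_B = 1.8876 − 0.4140 = 1.4736 ≈ 1.47.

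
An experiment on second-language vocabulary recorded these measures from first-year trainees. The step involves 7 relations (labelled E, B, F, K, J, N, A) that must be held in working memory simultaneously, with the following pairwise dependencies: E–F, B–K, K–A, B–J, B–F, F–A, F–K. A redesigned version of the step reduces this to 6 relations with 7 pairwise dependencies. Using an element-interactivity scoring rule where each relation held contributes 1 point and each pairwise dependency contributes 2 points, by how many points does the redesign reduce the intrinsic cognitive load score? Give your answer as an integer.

1

Original: 7 × 1 + 7 × 2 = 7 + 14 = 21.
Redesigned: 6 × 1 + 7 × 2 = 6 + 14 = 20.
Reduction = 21 − 20 = 1.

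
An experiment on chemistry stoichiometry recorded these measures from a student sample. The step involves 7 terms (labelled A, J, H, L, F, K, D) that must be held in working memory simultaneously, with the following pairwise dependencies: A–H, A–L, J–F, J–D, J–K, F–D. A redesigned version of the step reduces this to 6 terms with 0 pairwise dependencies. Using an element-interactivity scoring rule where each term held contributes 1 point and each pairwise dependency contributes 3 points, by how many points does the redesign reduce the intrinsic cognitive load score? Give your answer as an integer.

Original: 7 × 1 + 6 × 3 = 7 + 18 = 25.
Redesigned: 6 × 1 + 0 × 3 = 6 + 0 = 6.
Reduction = 25 − 6 = 19.

19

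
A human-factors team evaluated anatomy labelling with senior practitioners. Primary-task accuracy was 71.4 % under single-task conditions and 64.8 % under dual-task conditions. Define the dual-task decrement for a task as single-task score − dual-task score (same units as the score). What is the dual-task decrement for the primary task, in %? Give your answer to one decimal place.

6.6

Decrement = 71.4 − 64.8 = 6.6000 % ≈ 6.6 %.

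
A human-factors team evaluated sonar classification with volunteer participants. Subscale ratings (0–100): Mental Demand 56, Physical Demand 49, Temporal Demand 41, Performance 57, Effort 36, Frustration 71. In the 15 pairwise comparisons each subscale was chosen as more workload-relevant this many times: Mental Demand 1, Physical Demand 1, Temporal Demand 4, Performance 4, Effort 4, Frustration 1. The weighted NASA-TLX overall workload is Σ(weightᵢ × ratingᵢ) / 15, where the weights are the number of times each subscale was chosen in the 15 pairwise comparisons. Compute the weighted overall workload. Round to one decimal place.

The tallies are the weights (they sum to 15).
Weighted sum = 1·56 + 1·49 + 4·41 + 4·57 + 4·36 + 1·71
            = 56 + 49 + 164 + 228 + 144 + 71 = 712.
Overall workload = 712 / 15 = 47.4667 ≈ 47.5.

47.5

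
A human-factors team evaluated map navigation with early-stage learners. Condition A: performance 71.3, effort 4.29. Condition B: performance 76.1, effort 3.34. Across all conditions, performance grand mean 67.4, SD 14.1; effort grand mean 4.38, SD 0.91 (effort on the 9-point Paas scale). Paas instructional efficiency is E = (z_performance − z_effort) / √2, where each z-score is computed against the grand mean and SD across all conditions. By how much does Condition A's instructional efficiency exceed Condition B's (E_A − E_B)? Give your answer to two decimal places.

Condition A: z_P = (71.3 − 67.4)/14.1 = 0.2766; z_E = (4.29 − 4.38)/0.91 = -0.0989; E_A = (0.2766 − (-0.0989))/√2 = 0.2655.
Condition B: z_P = (76.1 − 67.4)/14.1 = 0.6170; z_E = (3.34 − 4.38)/0.91 = -1.1429; E_B = (0.6170 − (-1.1429))/√2 = 1.2444.
E_A − E_B = 0.2655 − 1.2444 = -0.9789 ≈ -0.98.

-0.98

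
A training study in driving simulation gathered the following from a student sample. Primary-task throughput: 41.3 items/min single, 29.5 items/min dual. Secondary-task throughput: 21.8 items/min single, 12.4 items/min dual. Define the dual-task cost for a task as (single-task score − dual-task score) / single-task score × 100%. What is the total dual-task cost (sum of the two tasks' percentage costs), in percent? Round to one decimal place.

Primary cost = (41.3 − 29.5) / 41.3 × 100% = 28.5714%.
Secondary cost = (21.8 − 12.4) / 21.8 × 100% = 43.1193%.
Total = 28.5714% + 43.1193% = 71.6907% ≈ 71.7%.

71.7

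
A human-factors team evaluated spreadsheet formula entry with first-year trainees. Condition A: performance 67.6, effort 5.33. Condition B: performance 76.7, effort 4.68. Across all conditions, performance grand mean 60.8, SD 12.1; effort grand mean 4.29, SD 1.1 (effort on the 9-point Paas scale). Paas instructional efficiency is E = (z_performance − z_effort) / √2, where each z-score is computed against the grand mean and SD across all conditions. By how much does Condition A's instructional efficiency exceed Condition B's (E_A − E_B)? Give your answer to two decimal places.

Condition A: z_P = (67.6 − 60.8)/12.1 = 0.5620; z_E = (5.33 − 4.29)/1.1 = 0.9455; E_A = (0.5620 − 0.9455)/√2 = -0.2712.
Condition B: z_P = (76.7 − 60.8)/12.1 = 1.3140; z_E = (4.68 − 4.29)/1.1 = 0.3545; E_B = (1.3140 − 0.3545)/√2 = 0.6785.
E_A − E_B = -0.2712 − 0.6785 = -0.9497 ≈ -0.95.

-0.95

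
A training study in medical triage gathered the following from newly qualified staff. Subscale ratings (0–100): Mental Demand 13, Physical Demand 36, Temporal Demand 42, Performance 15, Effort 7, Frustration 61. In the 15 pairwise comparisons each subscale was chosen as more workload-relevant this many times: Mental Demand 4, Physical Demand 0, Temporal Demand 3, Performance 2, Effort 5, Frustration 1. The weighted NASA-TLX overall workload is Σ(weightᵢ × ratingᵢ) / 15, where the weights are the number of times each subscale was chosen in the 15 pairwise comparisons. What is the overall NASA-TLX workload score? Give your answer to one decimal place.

20.3

The tallies are the weights (they sum to 15).
Weighted sum = 4·13 + 0·36 + 3·42 + 2·15 + 5·7 + 1·61
            = 52 + 0 + 126 + 30 + 35 + 61 = 304.
Overall workload = 304 / 15 = 20.2667 ≈ 20.3.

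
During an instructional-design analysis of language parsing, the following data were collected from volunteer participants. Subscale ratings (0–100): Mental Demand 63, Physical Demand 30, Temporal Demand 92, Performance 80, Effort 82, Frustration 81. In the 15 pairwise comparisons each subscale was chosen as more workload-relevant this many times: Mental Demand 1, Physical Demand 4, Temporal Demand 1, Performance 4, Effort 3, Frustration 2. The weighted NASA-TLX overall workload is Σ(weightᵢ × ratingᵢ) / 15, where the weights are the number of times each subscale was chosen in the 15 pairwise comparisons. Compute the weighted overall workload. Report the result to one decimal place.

The tallies are the weights (they sum to 15).
Weighted sum = 1·63 + 4·30 + 1·92 + 4·80 + 3·82 + 2·81
            = 63 + 120 + 92 + 320 + 246 + 162 = 1003.
Overall workload = 1003 / 15 = 66.8667 ≈ 66.9.

66.9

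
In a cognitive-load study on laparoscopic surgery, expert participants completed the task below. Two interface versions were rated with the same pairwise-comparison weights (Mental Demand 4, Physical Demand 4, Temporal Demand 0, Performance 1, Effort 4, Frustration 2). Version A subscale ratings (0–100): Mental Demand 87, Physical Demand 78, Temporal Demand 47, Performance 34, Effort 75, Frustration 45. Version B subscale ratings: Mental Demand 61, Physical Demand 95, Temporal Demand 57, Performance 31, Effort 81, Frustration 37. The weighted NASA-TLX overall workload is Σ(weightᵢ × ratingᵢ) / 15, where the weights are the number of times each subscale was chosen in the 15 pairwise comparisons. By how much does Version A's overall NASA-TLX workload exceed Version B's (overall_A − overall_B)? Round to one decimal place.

Version A weighted sum = 4·87 + 4·78 + 0·47 + 1·34 + 4·75 + 2·45 = 348 + 312 + 0 + 34 + 300 + 90 = 1084; overall_A = 1084/15 = 72.2667.
Version B weighted sum = 4·61 + 4·95 + 0·57 + 1·31 + 4·81 + 2·37 = 244 + 380 + 0 + 31 + 324 + 74 = 1053; overall_B = 1053/15 = 70.2000.
Difference = 72.2667 − 70.2000 = 2.0667 ≈ 2.1.

2.1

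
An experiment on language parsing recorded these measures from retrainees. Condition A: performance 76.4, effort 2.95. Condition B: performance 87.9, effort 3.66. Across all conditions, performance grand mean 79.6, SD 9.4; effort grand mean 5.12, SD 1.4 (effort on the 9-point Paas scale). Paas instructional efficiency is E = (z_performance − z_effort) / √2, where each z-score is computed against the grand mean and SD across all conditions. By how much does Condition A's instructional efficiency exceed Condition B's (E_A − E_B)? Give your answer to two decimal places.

Condition A: z_P = (76.4 − 79.6)/9.4 = -0.3404; z_E = (2.95 − 5.12)/1.4 = -1.5500; E_A = (-0.3404 − (-1.5500))/√2 = 0.8553.
Condition B: z_P = (87.9 − 79.6)/9.4 = 0.8830; z_E = (3.66 − 5.12)/1.4 = -1.0429; E_B = (0.8830 − (-1.0429))/√2 = 1.3618.
E_A − E_B = 0.8553 − 1.3618 = -0.5065 ≈ -0.51.

-0.51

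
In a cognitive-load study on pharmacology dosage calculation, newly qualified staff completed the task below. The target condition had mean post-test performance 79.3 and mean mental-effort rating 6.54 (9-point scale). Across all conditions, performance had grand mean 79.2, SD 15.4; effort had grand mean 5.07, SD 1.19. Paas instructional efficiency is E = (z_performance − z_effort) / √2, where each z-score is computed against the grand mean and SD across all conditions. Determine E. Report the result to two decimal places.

-0.87

z_performance = (79.3 − 79.2) / 15.4 = 0.1000 / 15.4 = 0.0065.
z_effort = (6.54 − 5.07) / 1.19 = 1.4700 / 1.19 = 1.2353.
z_P − z_E = 0.0065 − 1.2353 = -1.2288.
E = -1.2288 / √2 = -1.2288 / 1.41421 = -0.8689 ≈ -0.87.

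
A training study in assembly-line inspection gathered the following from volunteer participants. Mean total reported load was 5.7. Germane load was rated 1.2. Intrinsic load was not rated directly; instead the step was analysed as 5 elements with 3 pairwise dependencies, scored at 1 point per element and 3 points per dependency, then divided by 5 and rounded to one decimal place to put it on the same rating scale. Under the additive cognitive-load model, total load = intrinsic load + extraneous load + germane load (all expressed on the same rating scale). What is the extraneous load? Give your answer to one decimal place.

Intrinsic (element-interactivity): (5 × 1 + 3 × 3) / 5 = 14 / 5 = 2.8000 → 2.8.
extraneous load = total − intrinsic − germane
             = 5.7 − 2.8 − 1.2 = 1.7.

1.7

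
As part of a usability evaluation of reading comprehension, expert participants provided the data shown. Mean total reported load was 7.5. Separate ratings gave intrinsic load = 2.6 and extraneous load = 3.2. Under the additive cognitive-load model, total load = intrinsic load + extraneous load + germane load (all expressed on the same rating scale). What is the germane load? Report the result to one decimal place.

germane load = total − intrinsic − extraneous
             = 7.5 − 2.6 − 3.2 = 1.7.

1.7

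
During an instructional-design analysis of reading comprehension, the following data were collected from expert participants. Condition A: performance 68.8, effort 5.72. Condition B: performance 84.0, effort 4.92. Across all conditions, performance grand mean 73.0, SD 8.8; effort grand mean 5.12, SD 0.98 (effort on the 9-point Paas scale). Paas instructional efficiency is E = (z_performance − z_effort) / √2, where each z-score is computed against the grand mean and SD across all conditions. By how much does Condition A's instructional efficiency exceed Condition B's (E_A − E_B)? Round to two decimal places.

-1.80

Condition A: z_P = (68.8 − 73.0)/8.8 = -0.4773; z_E = (5.72 − 5.12)/0.98 = 0.6122; E_A = (-0.4773 − 0.6122)/√2 = -0.7704.
Condition B: z_P = (84.0 − 73.0)/8.8 = 1.2500; z_E = (4.92 − 5.12)/0.98 = -0.2041; E_B = (1.2500 − (-0.2041))/√2 = 1.0282.
E_A − E_B = -0.7704 − 1.0282 = -1.7986 ≈ -1.80.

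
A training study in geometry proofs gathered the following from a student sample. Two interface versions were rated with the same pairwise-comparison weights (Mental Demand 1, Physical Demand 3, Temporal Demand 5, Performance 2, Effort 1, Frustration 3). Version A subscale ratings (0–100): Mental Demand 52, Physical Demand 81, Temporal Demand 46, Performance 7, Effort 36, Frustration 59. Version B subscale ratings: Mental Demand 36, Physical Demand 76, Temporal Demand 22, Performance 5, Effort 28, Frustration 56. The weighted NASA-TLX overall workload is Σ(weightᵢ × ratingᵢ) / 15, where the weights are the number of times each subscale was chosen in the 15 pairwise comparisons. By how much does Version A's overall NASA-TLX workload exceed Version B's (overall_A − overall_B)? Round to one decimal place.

Version A weighted sum = 1·52 + 3·81 + 5·46 + 2·7 + 1·36 + 3·59 = 52 + 243 + 230 + 14 + 36 + 177 = 752; overall_A = 752/15 = 50.1333.
Version B weighted sum = 1·36 + 3·76 + 5·22 + 2·5 + 1·28 + 3·56 = 36 + 228 + 110 + 10 + 28 + 168 = 580; overall_B = 580/15 = 38.6667.
Difference = 50.1333 − 38.6667 = 11.4666 ≈ 11.5.

11.5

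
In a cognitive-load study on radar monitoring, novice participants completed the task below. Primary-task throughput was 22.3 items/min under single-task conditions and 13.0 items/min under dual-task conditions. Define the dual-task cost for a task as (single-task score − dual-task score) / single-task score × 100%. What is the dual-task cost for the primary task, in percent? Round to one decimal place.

Cost = (22.3 − 13.0) / 22.3 × 100%
     = 9.3000 / 22.3 × 100% = 41.7040%.
≈ 41.7%.

41.7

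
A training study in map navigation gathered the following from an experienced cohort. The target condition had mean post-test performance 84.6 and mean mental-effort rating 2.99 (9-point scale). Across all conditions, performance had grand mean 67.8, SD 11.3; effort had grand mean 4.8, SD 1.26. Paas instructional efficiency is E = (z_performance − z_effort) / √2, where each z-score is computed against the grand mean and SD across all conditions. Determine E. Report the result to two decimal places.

2.07

z_performance = (84.6 − 67.8) / 11.3 = 16.8000 / 11.3 = 1.4867.
z_effort = (2.99 − 4.8) / 1.26 = -1.8100 / 1.26 = -1.4365.
z_P − z_E = 1.4867 − (-1.4365) = 2.9232.
E = 2.9232 / √2 = 2.9232 / 1.41421 = 2.0670 ≈ 2.07.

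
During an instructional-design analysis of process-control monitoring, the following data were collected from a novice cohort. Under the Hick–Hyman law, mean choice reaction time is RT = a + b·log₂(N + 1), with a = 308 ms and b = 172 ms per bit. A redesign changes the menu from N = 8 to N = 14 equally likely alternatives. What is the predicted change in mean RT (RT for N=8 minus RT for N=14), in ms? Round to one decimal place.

RT(8) = 308 + 172·log₂(9) = 308 + 172·3.1699 = 853.2228 ms.
RT(14) = 308 + 172·log₂(15) = 308 + 172·3.9069 = 979.9868 ms.
Difference = 853.2228 − 979.9868 = -126.7640 ≈ -126.8 ms.

-126.8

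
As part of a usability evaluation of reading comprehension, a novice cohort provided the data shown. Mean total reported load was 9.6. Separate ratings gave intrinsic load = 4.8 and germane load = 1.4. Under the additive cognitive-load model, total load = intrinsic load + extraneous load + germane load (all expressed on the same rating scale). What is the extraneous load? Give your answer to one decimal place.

extraneous load = total − intrinsic − germane
             = 9.6 − 4.8 − 1.4 = 3.4.

3.4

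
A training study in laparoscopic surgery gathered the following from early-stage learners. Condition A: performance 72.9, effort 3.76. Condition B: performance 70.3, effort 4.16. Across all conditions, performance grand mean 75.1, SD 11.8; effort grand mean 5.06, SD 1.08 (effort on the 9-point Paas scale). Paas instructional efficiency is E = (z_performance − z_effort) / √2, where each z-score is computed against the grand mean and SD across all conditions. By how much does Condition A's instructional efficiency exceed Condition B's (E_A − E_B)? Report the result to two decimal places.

0.42

Condition A: z_P = (72.9 − 75.1)/11.8 = -0.1864; z_E = (3.76 − 5.06)/1.08 = -1.2037; E_A = (-0.1864 − (-1.2037))/√2 = 0.7193.
Condition B: z_P = (70.3 − 75.1)/11.8 = -0.4068; z_E = (4.16 − 5.06)/1.08 = -0.8333; E_B = (-0.4068 − (-0.8333))/√2 = 0.3016.
E_A − E_B = 0.7193 − 0.3016 = 0.4177 ≈ 0.42.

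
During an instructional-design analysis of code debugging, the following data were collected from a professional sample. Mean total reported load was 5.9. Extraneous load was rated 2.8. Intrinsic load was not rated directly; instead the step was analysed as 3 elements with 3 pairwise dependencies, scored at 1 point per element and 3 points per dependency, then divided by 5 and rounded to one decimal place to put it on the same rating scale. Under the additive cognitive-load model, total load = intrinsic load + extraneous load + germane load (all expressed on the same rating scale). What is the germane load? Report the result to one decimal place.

Intrinsic (element-interactivity): (3 × 1 + 3 × 3) / 5 = 12 / 5 = 2.4000 → 2.4.
germane load = total − intrinsic − extraneous
             = 5.9 − 2.4 − 2.8 = 0.7.

0.7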